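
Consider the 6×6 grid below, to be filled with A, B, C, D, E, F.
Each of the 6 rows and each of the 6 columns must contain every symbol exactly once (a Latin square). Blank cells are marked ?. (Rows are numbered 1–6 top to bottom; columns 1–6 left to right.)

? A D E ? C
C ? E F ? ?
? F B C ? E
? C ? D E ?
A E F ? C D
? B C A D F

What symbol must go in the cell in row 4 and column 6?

Row 2, column 2: row 2 has {C, E, F} and column 2 has {A, B, C, E, F}, leaving only D.
Row 3, column 1: row 3 has {B, C, E, F} and column 1 has {A, C}, leaving only D.
Row 3, column 5: row 3 has {B, C, D, E, F} and column 5 has {C, D, E}, leaving only A.
Row 2, column 5: row 2 has {C, D, E, F} and column 5 has {A, C, D, E}, leaving only B.
Row 1, column 5: row 1 has {A, C, D, E} and column 5 has {A, B, C, D, E}, leaving only F.
Row 1, column 1: row 1 has {A, C, D, E, F} and column 1 has {A, C, D}, leaving only B.
Row 2, column 6: row 2 has {B, C, D, E, F} and column 6 has {C, D, E, F}, leaving only A.
Row 4 already has {C, D, E} and column 6 already has {A, C, D, E, F}, so row 4, column 6 must be B.

B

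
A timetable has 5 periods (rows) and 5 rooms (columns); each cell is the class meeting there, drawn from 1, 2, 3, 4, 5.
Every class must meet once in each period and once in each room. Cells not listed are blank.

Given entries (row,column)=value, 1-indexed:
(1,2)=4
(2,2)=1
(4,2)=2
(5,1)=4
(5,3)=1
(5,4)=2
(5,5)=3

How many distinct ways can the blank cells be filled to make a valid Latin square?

56

Period 1, room 1: eliminating its period and room leaves {1, 2, 3, 5}.
Period 1, room 3: eliminating its period and room leaves {2, 3, 5}.
Period 1, room 4: eliminating its period and room leaves {1, 3, 5}.
Period 1, room 5: eliminating its period and room leaves {1, 2, 5}.
Period 2, room 1: eliminating its period and room leaves {2, 3, 5}.
Period 2, room 3: eliminating its period and room leaves {2, 3, 4, 5}.
Period 2, room 4: eliminating its period and room leaves {3, 4, 5}.
Period 2, room 5: eliminating its period and room leaves {2, 4, 5}.
Period 3, room 1: eliminating its period and room leaves {1, 2, 3, 5}.
Period 3, room 2: eliminating its period and room leaves {3, 5}.
Period 3, room 3: eliminating its period and room leaves {2, 3, 4, 5}.
Period 3, room 4: eliminating its period and room leaves {1, 3, 4, 5}.
Period 3, room 5: eliminating its period and room leaves {1, 2, 4, 5}.
Period 4, room 1: eliminating its period and room leaves {1, 3, 5}.
Period 4, room 3: eliminating its period and room leaves {3, 4, 5}.
Period 4, room 4: eliminating its period and room leaves {1, 3, 4, 5}.
Period 4, room 5: eliminating its period and room leaves {1, 4, 5}.
Period 5, room 2: eliminating its period and room leaves {5}.
Enumerating the assignments across these blanks that avoid any period or room repeat gives 56 completions.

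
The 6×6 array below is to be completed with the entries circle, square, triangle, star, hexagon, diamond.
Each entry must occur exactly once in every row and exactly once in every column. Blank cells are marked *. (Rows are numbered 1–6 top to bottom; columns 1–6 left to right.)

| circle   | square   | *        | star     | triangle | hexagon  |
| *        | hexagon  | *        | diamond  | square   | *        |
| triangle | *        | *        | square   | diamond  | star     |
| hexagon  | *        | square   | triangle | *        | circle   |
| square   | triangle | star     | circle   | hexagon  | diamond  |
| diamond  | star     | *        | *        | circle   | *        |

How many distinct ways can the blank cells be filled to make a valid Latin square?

Row 1, column 3: eliminating its row and column leaves {diamond}.
Row 2, column 1: eliminating its row and column leaves {star}.
Row 2, column 3: eliminating its row and column leaves {circle, triangle}.
Row 2, column 6: eliminating its row and column leaves {triangle}.
Row 3, column 2: eliminating its row and column leaves {circle}.
Row 3, column 3: eliminating its row and column leaves {circle, hexagon}.
Row 4, column 2: eliminating its row and column leaves {diamond}.
Row 4, column 5: eliminating its row and column leaves {star}.
Row 6, column 3: eliminating its row and column leaves {triangle, hexagon}.
Row 6, column 4: eliminating its row and column leaves {hexagon}.
Row 6, column 6: eliminating its row and column leaves {square, triangle}.
Only one assignment across all blanks avoids any row or column repeat, giving 1 completion.

1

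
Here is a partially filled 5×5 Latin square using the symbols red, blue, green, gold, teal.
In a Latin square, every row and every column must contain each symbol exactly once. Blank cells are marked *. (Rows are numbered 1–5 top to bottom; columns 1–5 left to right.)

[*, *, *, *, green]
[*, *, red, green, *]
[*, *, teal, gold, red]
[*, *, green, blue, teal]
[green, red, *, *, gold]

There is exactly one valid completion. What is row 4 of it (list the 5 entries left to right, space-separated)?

red gold green blue teal

Row 4, column 2: row 4 has {blue, green, teal} and column 2 has {red}, leaving only gold.
Row 4, column 1: row 4 has {blue, green, gold, teal} and column 1 has {green}, leaving only red.
So row 4 reads: red gold green blue teal.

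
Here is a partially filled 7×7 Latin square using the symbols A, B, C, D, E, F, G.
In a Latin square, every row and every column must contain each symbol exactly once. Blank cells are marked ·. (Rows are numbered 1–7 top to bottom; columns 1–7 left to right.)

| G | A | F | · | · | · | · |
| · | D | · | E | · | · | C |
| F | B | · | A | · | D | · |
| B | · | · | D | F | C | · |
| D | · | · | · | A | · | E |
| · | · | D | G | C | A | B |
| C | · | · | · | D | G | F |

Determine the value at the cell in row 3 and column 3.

C

Row 1, column 7: row 1 has {A, F, G} and column 7 has {B, C, E, F}, leaving only D.
Row 2, column 1: row 2 has {C, D, E} and column 1 has {B, C, D, F, G}, leaving only A.
Row 3, column 7: row 3 has {A, B, D, F} and column 7 has {B, C, D, E, F}, leaving only G.
Row 3, column 5: row 3 has {A, B, D, F, G} and column 5 has {A, C, D, F}, leaving only E.
Row 3 already has {A, B, D, E, F, G} and column 3 already has {D, F}, so row 3, column 3 must be C.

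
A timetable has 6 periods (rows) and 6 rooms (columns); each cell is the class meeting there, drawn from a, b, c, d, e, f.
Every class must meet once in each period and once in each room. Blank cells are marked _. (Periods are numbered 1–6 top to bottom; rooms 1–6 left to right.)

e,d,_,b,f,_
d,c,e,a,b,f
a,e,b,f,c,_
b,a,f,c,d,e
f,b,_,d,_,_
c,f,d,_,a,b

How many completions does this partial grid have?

2

Period 1, room 3: eliminating its period and room leaves {a, c}.
Period 1, room 6: eliminating its period and room leaves {a, c}.
Period 3, room 6: eliminating its period and room leaves {d}.
Period 5, room 3: eliminating its period and room leaves {a, c}.
Period 5, room 5: eliminating its period and room leaves {e}.
Period 5, room 6: eliminating its period and room leaves {a, c}.
Period 6, room 4: eliminating its period and room leaves {e}.
Enumerating the assignments across these blanks that avoid any period or room repeat gives 2 completions.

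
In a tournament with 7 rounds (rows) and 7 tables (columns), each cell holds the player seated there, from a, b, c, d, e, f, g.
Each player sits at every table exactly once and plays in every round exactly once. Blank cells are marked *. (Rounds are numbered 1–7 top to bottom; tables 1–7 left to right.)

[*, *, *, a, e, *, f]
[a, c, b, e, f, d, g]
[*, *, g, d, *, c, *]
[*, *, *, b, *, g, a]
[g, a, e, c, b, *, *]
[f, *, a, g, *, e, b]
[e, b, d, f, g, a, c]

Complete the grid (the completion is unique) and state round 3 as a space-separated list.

Round 3, table 1: round 3 has {c, d, g} and table 1 has {a, e, f, g}, leaving only b.
Round 3, table 5: round 3 has {b, c, d, g} and table 5 has {b, e, f, g}, leaving only a.
Round 3, table 7: round 3 has {a, b, c, d, g} and table 7 has {a, b, c, f, g}, leaving only e.
Round 3, table 2: round 3 has {a, b, c, d, e, g} and table 2 has {a, b, c}, leaving only f.
So round 3 reads: b f g d a c e.

b f g d a c e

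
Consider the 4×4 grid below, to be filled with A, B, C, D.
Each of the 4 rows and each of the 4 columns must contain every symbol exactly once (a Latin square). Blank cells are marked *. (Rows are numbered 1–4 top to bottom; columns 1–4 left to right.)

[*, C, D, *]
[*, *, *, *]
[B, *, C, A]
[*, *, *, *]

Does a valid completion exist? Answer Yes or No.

No row or column among the givens repeats a symbol, and propagating forced cells runs into no contradiction.
One valid completion exists (for instance, A C D B / D A B C / B D C A / C B A D).

Yes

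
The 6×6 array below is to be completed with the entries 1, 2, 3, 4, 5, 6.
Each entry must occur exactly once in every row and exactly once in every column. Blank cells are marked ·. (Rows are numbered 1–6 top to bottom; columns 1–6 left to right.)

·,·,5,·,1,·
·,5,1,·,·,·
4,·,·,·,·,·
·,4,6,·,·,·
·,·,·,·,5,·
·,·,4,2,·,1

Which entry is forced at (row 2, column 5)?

Row 2, column 5 is narrowed to {2, 3, 4, 6}.
If it were 2, then row 6, column 5 would be left with no valid symbol.
If it were 3, then row 6, column 5 would be left with no valid symbol.
If it were 6, then row 4, column 5 would be left with no valid symbol.
So row 2, column 5 must be 4.

4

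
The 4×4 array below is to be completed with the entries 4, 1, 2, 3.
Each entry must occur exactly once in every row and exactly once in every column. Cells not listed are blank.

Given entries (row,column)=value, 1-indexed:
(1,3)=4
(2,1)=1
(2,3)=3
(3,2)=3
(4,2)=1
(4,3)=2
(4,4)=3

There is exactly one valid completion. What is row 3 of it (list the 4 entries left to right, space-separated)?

2 3 1 4

Row 3, column 3: row 3 has {3} and column 3 has {4, 2, 3}, leaving only 1.
Row 1, column 2: row 1 has {4} and column 2 has {1, 3}, leaving only 2.
Row 1, column 1: row 1 has {4, 2} and column 1 has {1}, leaving only 3.
Row 1, column 4: row 1 has {4, 2, 3} and column 4 has {3}, leaving only 1.
Row 2, column 2: row 2 has {1, 3} and column 2 has {1, 2, 3}, leaving only 4.
Row 2, column 4: row 2 has {4, 1, 3} and column 4 has {1, 3}, leaving only 2.
Row 3, column 4: row 3 has {1, 3} and column 4 has {1, 2, 3}, leaving only 4.
Row 3, column 1: row 3 has {4, 1, 3} and column 1 has {1, 3}, leaving only 2.
So row 3 reads: 2 3 1 4.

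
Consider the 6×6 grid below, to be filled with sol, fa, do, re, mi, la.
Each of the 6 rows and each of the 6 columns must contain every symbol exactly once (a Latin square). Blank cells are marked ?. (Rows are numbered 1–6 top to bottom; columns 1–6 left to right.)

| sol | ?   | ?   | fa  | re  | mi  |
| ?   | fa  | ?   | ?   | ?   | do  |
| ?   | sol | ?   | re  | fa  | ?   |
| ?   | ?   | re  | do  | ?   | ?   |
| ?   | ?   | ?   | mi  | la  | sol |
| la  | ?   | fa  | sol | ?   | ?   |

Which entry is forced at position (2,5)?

Row 2, column 4: row 2 has {fa, do} and column 4 has {sol, fa, do, re, mi}, leaving only la.
Row 3, column 6: row 3 has {sol, fa, re} and column 6 has {sol, do, mi}, leaving only la.
Row 4, column 6: row 4 has {do, re} and column 6 has {sol, do, mi, la}, leaving only fa.
Row 4, column 1: row 4 has {fa, do, re} and column 1 has {sol, la}, leaving only mi.
Row 2, column 1: row 2 has {fa, do, la} and column 1 has {sol, mi, la}, leaving only re.
Row 3, column 1: row 3 has {sol, fa, re, la} and column 1 has {sol, re, mi, la}, leaving only do.
Row 3, column 3: row 3 has {sol, fa, do, re, la} and column 3 has {fa, re}, leaving only mi.
Row 2, column 3: row 2 has {fa, do, re, la} and column 3 has {fa, re, mi}, leaving only sol.
Row 2 already has {sol, fa, do, re, la} and column 5 already has {fa, re, la}, so row 2, column 5 must be mi.

mi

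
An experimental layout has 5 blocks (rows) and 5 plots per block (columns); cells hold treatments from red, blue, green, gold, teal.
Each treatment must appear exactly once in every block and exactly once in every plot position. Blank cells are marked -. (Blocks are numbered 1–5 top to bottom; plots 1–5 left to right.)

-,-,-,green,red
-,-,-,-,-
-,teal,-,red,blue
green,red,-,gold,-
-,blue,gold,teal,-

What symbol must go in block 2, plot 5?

gold

Block 1, plot 2: block 1 has {red, green} and plot 2 has {red, blue, teal}, leaving only gold.
Block 2, plot 2: block 2 has {} and plot 2 has {red, blue, gold, teal}, leaving only green.
Block 2, plot 4: block 2 has {green} and plot 4 has {red, green, gold, teal}, leaving only blue.
Block 3, plot 1: block 3 has {red, blue, teal} and plot 1 has {green}, leaving only gold.
Block 3, plot 3: block 3 has {red, blue, gold, teal} and plot 3 has {gold}, leaving only green.
Block 4, plot 5: block 4 has {red, green, gold} and plot 5 has {red, blue}, leaving only teal.
Block 2 already has {blue, green} and plot 5 already has {red, blue, teal}, so block 2, plot 5 must be gold.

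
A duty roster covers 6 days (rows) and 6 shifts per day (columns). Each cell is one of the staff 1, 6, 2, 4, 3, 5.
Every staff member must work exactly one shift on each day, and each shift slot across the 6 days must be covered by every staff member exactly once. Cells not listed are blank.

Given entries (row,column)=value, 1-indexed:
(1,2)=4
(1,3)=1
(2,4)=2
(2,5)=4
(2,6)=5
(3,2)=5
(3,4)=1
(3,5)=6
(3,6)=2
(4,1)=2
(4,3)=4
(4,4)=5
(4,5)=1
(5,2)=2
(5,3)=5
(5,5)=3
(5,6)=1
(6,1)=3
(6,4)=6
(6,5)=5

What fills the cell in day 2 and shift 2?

Day 1, shift 4: day 1 has {1, 4} and shift 4 has {1, 6, 2, 5}, leaving only 3.
Day 1, shift 5: day 1 has {1, 4, 3} and shift 5 has {1, 6, 4, 3, 5}, leaving only 2.
Day 1, shift 6: day 1 has {1, 2, 4, 3} and shift 6 has {1, 2, 5}, leaving only 6.
Day 1, shift 1: day 1 has {1, 6, 2, 4, 3} and shift 1 has {2, 3}, leaving only 5.
Day 3, shift 1: day 3 has {1, 6, 2, 5} and shift 1 has {2, 3, 5}, leaving only 4.
Day 3, shift 3: day 3 has {1, 6, 2, 4, 5} and shift 3 has {1, 4, 5}, leaving only 3.
Day 2, shift 3: day 2 has {2, 4, 5} and shift 3 has {1, 4, 3, 5}, leaving only 6.
Day 2, shift 1: day 2 has {6, 2, 4, 5} and shift 1 has {2, 4, 3, 5}, leaving only 1.
Day 2 already has {1, 6, 2, 4, 5} and shift 2 already has {2, 4, 5}, so day 2, shift 2 must be 3.

3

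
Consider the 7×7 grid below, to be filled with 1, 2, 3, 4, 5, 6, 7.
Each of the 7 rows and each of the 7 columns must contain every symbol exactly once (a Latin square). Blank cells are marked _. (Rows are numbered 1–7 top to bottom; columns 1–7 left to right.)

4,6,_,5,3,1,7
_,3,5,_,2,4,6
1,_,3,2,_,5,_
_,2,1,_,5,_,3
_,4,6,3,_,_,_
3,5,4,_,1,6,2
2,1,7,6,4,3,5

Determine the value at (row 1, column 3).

Row 1 already has {1, 3, 4, 5, 6, 7} and column 3 already has {1, 3, 4, 5, 6, 7}, so row 1, column 3 must be 2.

2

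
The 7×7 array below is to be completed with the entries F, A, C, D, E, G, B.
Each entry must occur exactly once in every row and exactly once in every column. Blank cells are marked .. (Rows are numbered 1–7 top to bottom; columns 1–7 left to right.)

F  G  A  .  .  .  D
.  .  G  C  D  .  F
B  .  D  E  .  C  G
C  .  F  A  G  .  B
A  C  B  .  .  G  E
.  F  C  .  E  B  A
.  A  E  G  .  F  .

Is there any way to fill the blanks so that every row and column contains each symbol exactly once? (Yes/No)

Row 3, column 2: row 3 together with column 2 already contain {F, A, C, D, E, G, B} — every symbol — so nothing can go there. The grid has no valid completion.

No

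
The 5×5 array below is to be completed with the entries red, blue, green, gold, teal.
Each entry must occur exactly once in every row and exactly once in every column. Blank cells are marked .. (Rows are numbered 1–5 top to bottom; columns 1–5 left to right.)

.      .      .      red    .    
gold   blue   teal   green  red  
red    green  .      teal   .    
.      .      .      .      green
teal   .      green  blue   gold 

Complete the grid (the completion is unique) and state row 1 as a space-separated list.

green gold blue red teal

Row 3, column 5: row 3 has {red, green, teal} and column 5 has {red, green, gold}, leaving only blue.
Row 1, column 5: row 1 has {red} and column 5 has {red, blue, green, gold}, leaving only teal.
Row 1, column 2: row 1 has {red, teal} and column 2 has {blue, green}, leaving only gold.
Row 1, column 3: row 1 has {red, gold, teal} and column 3 has {green, teal}, leaving only blue.
Row 1, column 1: row 1 has {red, blue, gold, teal} and column 1 has {red, gold, teal}, leaving only green.
So row 1 reads: green gold blue red teal.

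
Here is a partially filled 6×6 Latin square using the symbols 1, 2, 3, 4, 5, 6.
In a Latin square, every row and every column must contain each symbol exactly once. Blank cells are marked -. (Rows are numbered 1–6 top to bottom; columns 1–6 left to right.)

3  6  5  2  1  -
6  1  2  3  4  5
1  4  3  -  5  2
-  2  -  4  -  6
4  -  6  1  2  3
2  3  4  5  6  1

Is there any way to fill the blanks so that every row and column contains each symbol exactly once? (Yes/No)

Yes

No row or column among the givens repeats a symbol, and propagating forced cells runs into no contradiction.
One valid completion exists (for instance, 3 6 5 2 1 4 / 6 1 2 3 4 5 / 1 4 3 6 5 2 / 5 2 1 4 3 6 / 4 5 6 1 2 3 / 2 3 4 5 6 1).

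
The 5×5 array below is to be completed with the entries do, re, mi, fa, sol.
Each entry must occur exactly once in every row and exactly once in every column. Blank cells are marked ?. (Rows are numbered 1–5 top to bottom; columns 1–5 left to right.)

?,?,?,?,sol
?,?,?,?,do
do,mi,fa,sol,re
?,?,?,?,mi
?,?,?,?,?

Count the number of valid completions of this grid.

Row 1, column 1: eliminating its row and column leaves {re, mi, fa}.
Row 1, column 2: eliminating its row and column leaves {do, re, fa}.
Row 1, column 3: eliminating its row and column leaves {do, re, mi}.
Row 1, column 4: eliminating its row and column leaves {do, re, mi, fa}.
Row 2, column 1: eliminating its row and column leaves {re, mi, fa, sol}.
Row 2, column 2: eliminating its row and column leaves {re, fa, sol}.
Row 2, column 3: eliminating its row and column leaves {re, mi, sol}.
Row 2, column 4: eliminating its row and column leaves {re, mi, fa}.
Row 4, column 1: eliminating its row and column leaves {re, fa, sol}.
Row 4, column 2: eliminating its row and column leaves {do, re, fa, sol}.
Row 4, column 3: eliminating its row and column leaves {do, re, sol}.
Row 4, column 4: eliminating its row and column leaves {do, re, fa}.
Row 5, column 1: eliminating its row and column leaves {re, mi, fa, sol}.
Row 5, column 2: eliminating its row and column leaves {do, re, fa, sol}.
Row 5, column 3: eliminating its row and column leaves {do, re, mi, sol}.
Row 5, column 4: eliminating its row and column leaves {do, re, mi, fa}.
Row 5, column 5: eliminating its row and column leaves {fa}.
Enumerating the assignments across these blanks that avoid any row or column repeat gives 56 completions.

56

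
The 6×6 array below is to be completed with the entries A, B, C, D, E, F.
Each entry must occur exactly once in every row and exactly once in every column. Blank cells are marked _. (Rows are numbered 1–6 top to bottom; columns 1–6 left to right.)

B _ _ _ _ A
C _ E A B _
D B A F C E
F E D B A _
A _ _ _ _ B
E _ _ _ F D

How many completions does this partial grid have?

Row 1, column 2: eliminating its row and column leaves {C, D, F}.
Row 1, column 3: eliminating its row and column leaves {C, F}.
Row 1, column 4: eliminating its row and column leaves {C, D, E}.
Row 1, column 5: eliminating its row and column leaves {D, E}.
Row 2, column 2: eliminating its row and column leaves {D, F}.
Row 2, column 6: eliminating its row and column leaves {F}.
Row 4, column 6: eliminating its row and column leaves {C}.
Row 5, column 2: eliminating its row and column leaves {C, D, F}.
Row 5, column 3: eliminating its row and column leaves {C, F}.
Row 5, column 4: eliminating its row and column leaves {C, D, E}.
Row 5, column 5: eliminating its row and column leaves {D, E}.
Row 6, column 2: eliminating its row and column leaves {A, C}.
Row 6, column 3: eliminating its row and column leaves {B, C}.
Row 6, column 4: eliminating its row and column leaves {C}.
Enumerating the assignments across these blanks that avoid any row or column repeat gives 4 completions.

4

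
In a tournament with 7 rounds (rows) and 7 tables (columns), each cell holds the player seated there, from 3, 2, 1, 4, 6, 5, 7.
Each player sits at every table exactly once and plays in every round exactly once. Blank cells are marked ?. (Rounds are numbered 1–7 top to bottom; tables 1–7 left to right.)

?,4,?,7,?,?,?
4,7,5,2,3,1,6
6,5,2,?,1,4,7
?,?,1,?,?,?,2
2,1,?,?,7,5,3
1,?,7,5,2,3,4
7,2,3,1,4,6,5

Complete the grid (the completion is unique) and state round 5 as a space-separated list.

2 1 4 6 7 5 3

Round 1, table 3: round 1 has {4, 7} and table 3 has {3, 2, 1, 5, 7}, leaving only 6.
Round 5, table 3: round 5 has {3, 2, 1, 5, 7} and table 3 has {3, 2, 1, 6, 5, 7}, leaving only 4.
Round 5, table 4: round 5 has {3, 2, 1, 4, 5, 7} and table 4 has {2, 1, 5, 7}, leaving only 6.
So round 5 reads: 2 1 4 6 7 5 3.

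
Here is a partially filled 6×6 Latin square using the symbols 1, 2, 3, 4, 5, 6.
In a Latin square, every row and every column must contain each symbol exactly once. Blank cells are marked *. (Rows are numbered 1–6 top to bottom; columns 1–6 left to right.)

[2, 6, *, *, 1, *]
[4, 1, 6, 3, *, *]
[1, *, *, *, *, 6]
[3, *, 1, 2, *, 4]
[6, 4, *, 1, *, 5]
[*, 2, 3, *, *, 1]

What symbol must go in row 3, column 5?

Row 1, column 6: row 1 has {1, 2, 6} and column 6 has {1, 4, 5, 6}, leaving only 3.
Row 2, column 6: row 2 has {1, 3, 4, 6} and column 6 has {1, 3, 4, 5, 6}, leaving only 2.
Row 2, column 5: row 2 has {1, 2, 3, 4, 6} and column 5 has {1}, leaving only 5.
Row 4, column 2: row 4 has {1, 2, 3, 4} and column 2 has {1, 2, 4, 6}, leaving only 5.
Row 3, column 2: row 3 has {1, 6} and column 2 has {1, 2, 4, 5, 6}, leaving only 3.
Row 4, column 5: row 4 has {1, 2, 3, 4, 5} and column 5 has {1, 5}, leaving only 6.
Row 5, column 3: row 5 has {1, 4, 5, 6} and column 3 has {1, 3, 6}, leaving only 2.
Row 5, column 5: row 5 has {1, 2, 4, 5, 6} and column 5 has {1, 5, 6}, leaving only 3.
Row 6, column 1: row 6 has {1, 2, 3} and column 1 has {1, 2, 3, 4, 6}, leaving only 5.
Row 6, column 5: row 6 has {1, 2, 3, 5} and column 5 has {1, 3, 5, 6}, leaving only 4.
Row 3 already has {1, 3, 6} and column 5 already has {1, 3, 4, 5, 6}, so row 3, column 5 must be 2.

2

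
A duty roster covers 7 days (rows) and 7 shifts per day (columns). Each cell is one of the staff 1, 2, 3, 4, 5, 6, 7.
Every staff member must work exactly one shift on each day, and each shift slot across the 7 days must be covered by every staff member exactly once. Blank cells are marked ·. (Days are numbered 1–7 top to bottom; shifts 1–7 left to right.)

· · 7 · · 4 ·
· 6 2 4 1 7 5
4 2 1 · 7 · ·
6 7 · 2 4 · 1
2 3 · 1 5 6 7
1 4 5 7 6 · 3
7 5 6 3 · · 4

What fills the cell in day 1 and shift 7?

Day 1, shift 2: day 1 has {4, 7} and shift 2 has {2, 3, 4, 5, 6, 7}, leaving only 1.
Day 2, shift 1: day 2 has {1, 2, 4, 5, 6, 7} and shift 1 has {1, 2, 4, 6, 7}, leaving only 3.
Day 1, shift 1: day 1 has {1, 4, 7} and shift 1 has {1, 2, 3, 4, 6, 7}, leaving only 5.
Day 1, shift 4: day 1 has {1, 4, 5, 7} and shift 4 has {1, 2, 3, 4, 7}, leaving only 6.
Day 1 already has {1, 4, 5, 6, 7} and shift 7 already has {1, 3, 4, 5, 7}, so day 1, shift 7 must be 2.

2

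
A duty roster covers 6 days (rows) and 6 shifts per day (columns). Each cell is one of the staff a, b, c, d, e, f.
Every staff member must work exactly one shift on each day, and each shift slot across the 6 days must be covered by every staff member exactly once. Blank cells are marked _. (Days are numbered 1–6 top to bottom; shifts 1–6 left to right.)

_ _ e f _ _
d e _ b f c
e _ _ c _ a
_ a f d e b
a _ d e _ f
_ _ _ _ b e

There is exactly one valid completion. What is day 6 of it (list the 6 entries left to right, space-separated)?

f d c a b e

Day 6, shift 4: day 6 has {b, e} and shift 4 has {b, c, d, e, f}, leaving only a.
Day 6, shift 3: day 6 has {a, b, e} and shift 3 has {d, e, f}, leaving only c.
Day 6, shift 1: day 6 has {a, b, c, e} and shift 1 has {a, d, e}, leaving only f.
Day 6, shift 2: day 6 has {a, b, c, e, f} and shift 2 has {a, e}, leaving only d.
So day 6 reads: f d c a b e.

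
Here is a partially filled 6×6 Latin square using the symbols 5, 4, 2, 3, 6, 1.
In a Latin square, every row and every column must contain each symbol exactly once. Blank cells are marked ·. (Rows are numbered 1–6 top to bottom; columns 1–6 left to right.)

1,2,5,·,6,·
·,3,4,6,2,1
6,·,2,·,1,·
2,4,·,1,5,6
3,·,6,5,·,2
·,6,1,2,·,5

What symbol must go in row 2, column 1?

5

Row 2 already has {4, 2, 3, 6, 1} and column 1 already has {2, 3, 6, 1}, so row 2, column 1 must be 5.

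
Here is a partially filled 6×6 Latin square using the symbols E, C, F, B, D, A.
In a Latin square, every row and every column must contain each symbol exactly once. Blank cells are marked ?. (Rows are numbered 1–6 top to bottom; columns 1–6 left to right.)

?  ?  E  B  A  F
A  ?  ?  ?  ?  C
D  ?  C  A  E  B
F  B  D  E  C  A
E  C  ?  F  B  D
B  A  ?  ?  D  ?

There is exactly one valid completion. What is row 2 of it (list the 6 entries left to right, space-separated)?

A E B D F C

Row 2, column 4: row 2 has {C, A} and column 4 has {E, F, B, A}, leaving only D.
Row 2, column 5: row 2 has {C, D, A} and column 5 has {E, C, B, D, A}, leaving only F.
Row 2, column 2: row 2 has {C, F, D, A} and column 2 has {C, B, A}, leaving only E.
Row 2, column 3: row 2 has {E, C, F, D, A} and column 3 has {E, C, D}, leaving only B.
So row 2 reads: A E B D F C.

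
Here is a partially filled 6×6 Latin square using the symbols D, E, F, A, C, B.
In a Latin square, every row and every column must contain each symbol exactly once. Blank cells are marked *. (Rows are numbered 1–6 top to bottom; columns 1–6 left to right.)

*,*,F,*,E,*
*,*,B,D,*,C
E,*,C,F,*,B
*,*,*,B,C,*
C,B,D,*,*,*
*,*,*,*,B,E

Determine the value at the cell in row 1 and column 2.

C

Row 6, column 3: row 6 has {E, B} and column 3 has {D, F, C, B}, leaving only A.
Row 4, column 3: row 4 has {C, B} and column 3 has {D, F, A, C, B}, leaving only E.
Row 6, column 4: row 6 has {E, A, B} and column 4 has {D, F, B}, leaving only C.
Row 1, column 4: row 1 has {E, F} and column 4 has {D, F, C, B}, leaving only A.
Row 1, column 6: row 1 has {E, F, A} and column 6 has {E, C, B}, leaving only D.
Row 1 already has {D, E, F, A} and column 2 already has {B}, so row 1, column 2 must be C.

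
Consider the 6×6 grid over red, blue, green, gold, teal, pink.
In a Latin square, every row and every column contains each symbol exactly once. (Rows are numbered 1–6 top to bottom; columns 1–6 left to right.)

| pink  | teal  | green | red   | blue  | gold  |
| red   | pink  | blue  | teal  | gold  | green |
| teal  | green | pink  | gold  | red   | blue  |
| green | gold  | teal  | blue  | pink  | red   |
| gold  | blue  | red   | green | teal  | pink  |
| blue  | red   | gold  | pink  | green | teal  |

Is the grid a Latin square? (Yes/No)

Each row is a permutation of the 6 symbols, and so is each column.

Yes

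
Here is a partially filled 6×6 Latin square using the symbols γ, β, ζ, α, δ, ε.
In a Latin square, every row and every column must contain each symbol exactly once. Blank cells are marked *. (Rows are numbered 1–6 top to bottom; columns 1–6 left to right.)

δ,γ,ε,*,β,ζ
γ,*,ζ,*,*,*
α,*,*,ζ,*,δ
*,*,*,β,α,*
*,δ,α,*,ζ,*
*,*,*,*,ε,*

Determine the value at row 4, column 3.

Row 1, column 4: row 1 has {γ, β, ζ, δ, ε} and column 4 has {β, ζ}, leaving only α.
Row 2, column 5: row 2 has {γ, ζ} and column 5 has {β, ζ, α, ε}, leaving only δ.
Row 2, column 4: row 2 has {γ, ζ, δ} and column 4 has {β, ζ, α}, leaving only ε.
Row 3, column 5: row 3 has {ζ, α, δ} and column 5 has {β, ζ, α, δ, ε}, leaving only γ.
Row 3, column 3: row 3 has {γ, ζ, α, δ} and column 3 has {ζ, α, ε}, leaving only β.
Row 3, column 2: row 3 has {γ, β, ζ, α, δ} and column 2 has {γ, δ}, leaving only ε.
Row 4, column 2: row 4 has {β, α} and column 2 has {γ, δ, ε}, leaving only ζ.
Row 4, column 1: row 4 has {β, ζ, α} and column 1 has {γ, α, δ}, leaving only ε.
Row 4, column 6: row 4 has {β, ζ, α, ε} and column 6 has {ζ, δ}, leaving only γ.
Row 4 already has {γ, β, ζ, α, ε} and column 3 already has {β, ζ, α, ε}, so row 4, column 3 must be δ.

δ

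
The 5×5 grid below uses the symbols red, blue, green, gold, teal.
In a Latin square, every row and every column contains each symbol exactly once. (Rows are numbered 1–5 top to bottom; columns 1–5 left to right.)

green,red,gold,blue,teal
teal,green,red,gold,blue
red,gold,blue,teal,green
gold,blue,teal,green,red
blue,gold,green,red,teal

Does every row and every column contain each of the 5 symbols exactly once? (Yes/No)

Every row is a permutation, but column 5 contains teal twice (at rows 1 and 5).

No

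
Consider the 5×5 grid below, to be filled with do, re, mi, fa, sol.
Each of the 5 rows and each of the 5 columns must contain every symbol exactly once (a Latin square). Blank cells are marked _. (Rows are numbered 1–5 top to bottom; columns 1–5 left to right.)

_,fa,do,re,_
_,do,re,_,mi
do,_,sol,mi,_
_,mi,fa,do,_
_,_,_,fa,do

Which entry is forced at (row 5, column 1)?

Row 1, column 5: row 1 has {do, re, fa} and column 5 has {do, mi}, leaving only sol.
Row 1, column 1: row 1 has {do, re, fa, sol} and column 1 has {do}, leaving only mi.
Row 2, column 4: row 2 has {do, re, mi} and column 4 has {do, re, mi, fa}, leaving only sol.
Row 2, column 1: row 2 has {do, re, mi, sol} and column 1 has {do, mi}, leaving only fa.
Row 3, column 2: row 3 has {do, mi, sol} and column 2 has {do, mi, fa}, leaving only re.
Row 3, column 5: row 3 has {do, re, mi, sol} and column 5 has {do, mi, sol}, leaving only fa.
Row 4, column 5: row 4 has {do, mi, fa} and column 5 has {do, mi, fa, sol}, leaving only re.
Row 4, column 1: row 4 has {do, re, mi, fa} and column 1 has {do, mi, fa}, leaving only sol.
Row 5 already has {do, fa} and column 1 already has {do, mi, fa, sol}, so row 5, column 1 must be re.

re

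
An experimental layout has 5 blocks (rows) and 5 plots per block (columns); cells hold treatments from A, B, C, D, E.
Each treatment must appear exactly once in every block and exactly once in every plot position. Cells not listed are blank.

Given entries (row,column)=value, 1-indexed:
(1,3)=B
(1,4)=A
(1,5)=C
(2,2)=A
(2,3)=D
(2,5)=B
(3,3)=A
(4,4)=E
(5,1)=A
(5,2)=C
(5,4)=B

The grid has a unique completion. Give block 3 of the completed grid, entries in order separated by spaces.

Block 2, plot 4: block 2 has {A, B, D} and plot 4 has {A, B, E}, leaving only C.
Block 3, plot 4: block 3 has {A} and plot 4 has {A, B, C, E}, leaving only D.
Block 3, plot 5: block 3 has {A, D} and plot 5 has {B, C}, leaving only E.
Block 3, plot 2: block 3 has {A, D, E} and plot 2 has {A, C}, leaving only B.
Block 3, plot 1: block 3 has {A, B, D, E} and plot 1 has {A}, leaving only C.
So block 3 reads: C B A D E.

C B A D E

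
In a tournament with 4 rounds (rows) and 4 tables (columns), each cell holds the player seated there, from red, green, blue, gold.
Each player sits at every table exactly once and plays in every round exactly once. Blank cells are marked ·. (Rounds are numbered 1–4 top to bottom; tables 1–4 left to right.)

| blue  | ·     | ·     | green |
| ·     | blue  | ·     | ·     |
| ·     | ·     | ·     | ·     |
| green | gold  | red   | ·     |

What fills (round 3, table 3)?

Round 1, table 2: round 1 has {green, blue} and table 2 has {blue, gold}, leaving only red.
Round 1, table 3: round 1 has {red, green, blue} and table 3 has {red}, leaving only gold.
Round 2, table 3: round 2 has {blue} and table 3 has {red, gold}, leaving only green.
Round 3 already has {} and table 3 already has {red, green, gold}, so round 3, table 3 must be blue.

blue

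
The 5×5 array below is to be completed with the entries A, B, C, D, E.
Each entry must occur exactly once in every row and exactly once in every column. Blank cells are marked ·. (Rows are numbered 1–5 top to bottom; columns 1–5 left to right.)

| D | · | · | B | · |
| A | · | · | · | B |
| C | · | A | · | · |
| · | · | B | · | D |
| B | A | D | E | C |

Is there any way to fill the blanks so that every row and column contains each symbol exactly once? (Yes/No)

Yes

No row or column among the givens repeats a symbol, and propagating forced cells runs into no contradiction.
One valid completion exists (for instance, D E C B A / A D E C B / C B A D E / E C B A D / B A D E C).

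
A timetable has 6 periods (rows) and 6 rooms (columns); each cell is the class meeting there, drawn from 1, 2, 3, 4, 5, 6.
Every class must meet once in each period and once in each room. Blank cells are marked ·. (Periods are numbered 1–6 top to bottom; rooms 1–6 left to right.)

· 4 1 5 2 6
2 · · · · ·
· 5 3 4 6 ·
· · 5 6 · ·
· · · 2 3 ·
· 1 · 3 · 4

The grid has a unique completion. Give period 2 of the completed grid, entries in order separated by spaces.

2 3 6 1 4 5

Period 2, room 4: period 2 has {2} and room 4 has {2, 3, 4, 5, 6}, leaving only 1.
Period 1, room 1: period 1 has {1, 2, 4, 5, 6} and room 1 has {2}, leaving only 3.
Period 3, room 1: period 3 has {3, 4, 5, 6} and room 1 has {2, 3}, leaving only 1.
Period 3, room 6: period 3 has {1, 3, 4, 5, 6} and room 6 has {4, 6}, leaving only 2.
Period 4, room 1: period 4 has {5, 6} and room 1 has {1, 2, 3}, leaving only 4.
Period 4, room 5: period 4 has {4, 5, 6} and room 5 has {2, 3, 6}, leaving only 1.
Period 4, room 6: period 4 has {1, 4, 5, 6} and room 6 has {2, 4, 6}, leaving only 3.
Period 2, room 6: period 2 has {1, 2} and room 6 has {2, 3, 4, 6}, leaving only 5.
Period 2, room 5: period 2 has {1, 2, 5} and room 5 has {1, 2, 3, 6}, leaving only 4.
Period 2, room 3: period 2 has {1, 2, 4, 5} and room 3 has {1, 3, 5}, leaving only 6.
Period 2, room 2: period 2 has {1, 2, 4, 5, 6} and room 2 has {1, 4, 5}, leaving only 3.
So period 2 reads: 2 3 6 1 4 5.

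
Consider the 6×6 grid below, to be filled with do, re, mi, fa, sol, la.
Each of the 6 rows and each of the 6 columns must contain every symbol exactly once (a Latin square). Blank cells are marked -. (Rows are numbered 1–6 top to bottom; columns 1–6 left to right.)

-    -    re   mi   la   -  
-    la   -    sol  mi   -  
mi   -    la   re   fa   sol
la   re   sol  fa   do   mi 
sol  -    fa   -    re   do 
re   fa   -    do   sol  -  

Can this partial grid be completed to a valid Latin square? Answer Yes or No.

No row or column among the givens repeats a symbol, and propagating forced cells runs into no contradiction.
One valid completion exists (for instance, do sol re mi la fa / fa la do sol mi re / mi do la re fa sol / la re sol fa do mi / sol mi fa la re do / re fa mi do sol la).

Yes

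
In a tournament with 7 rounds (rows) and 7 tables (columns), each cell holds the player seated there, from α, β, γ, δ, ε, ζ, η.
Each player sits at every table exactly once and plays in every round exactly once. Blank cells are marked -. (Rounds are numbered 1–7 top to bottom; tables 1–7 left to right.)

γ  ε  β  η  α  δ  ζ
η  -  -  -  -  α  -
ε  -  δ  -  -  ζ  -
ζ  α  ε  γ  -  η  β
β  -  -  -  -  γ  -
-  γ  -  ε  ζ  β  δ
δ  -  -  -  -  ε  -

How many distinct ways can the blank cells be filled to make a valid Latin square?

Round 2, table 2: eliminating its round and table leaves {β, δ, ζ}.
Round 2, table 3: eliminating its round and table leaves {γ, ζ}.
Round 2, table 4: eliminating its round and table leaves {β, δ, ζ}.
Round 2, table 5: eliminating its round and table leaves {β, γ, δ, ε}.
Round 2, table 7: eliminating its round and table leaves {γ, ε}.
Round 3, table 2: eliminating its round and table leaves {β, η}.
Round 3, table 4: eliminating its round and table leaves {α, β}.
Round 3, table 5: eliminating its round and table leaves {β, γ, η}.
Round 3, table 7: eliminating its round and table leaves {α, γ, η}.
Round 4, table 5: eliminating its round and table leaves {δ}.
Round 5, table 2: eliminating its round and table leaves {δ, ζ, η}.
Round 5, table 3: eliminating its round and table leaves {α, ζ, η}.
Round 5, table 4: eliminating its round and table leaves {α, δ, ζ}.
Round 5, table 5: eliminating its round and table leaves {δ, ε, η}.
Round 5, table 7: eliminating its round and table leaves {α, ε, η}.
Round 6, table 1: eliminating its round and table leaves {α}.
Round 6, table 3: eliminating its round and table leaves {α, η}.
Round 7, table 2: eliminating its round and table leaves {β, ζ, η}.
Round 7, table 3: eliminating its round and table leaves {α, γ, ζ, η}.
Round 7, table 4: eliminating its round and table leaves {α, β, ζ}.
Round 7, table 5: eliminating its round and table leaves {β, γ, η}.
Round 7, table 7: eliminating its round and table leaves {α, γ, η}.
Enumerating the assignments across these blanks that avoid any round or table repeat gives 12 completions.

12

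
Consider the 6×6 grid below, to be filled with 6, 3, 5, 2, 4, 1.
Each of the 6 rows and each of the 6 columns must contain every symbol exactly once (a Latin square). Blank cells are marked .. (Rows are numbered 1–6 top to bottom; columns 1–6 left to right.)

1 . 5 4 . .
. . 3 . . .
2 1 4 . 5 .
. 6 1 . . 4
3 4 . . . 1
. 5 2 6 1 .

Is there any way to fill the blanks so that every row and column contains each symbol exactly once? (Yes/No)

No row or column among the givens repeats a symbol, and propagating forced cells runs into no contradiction.
One valid completion exists (for instance, 1 3 5 4 6 2 / 6 2 3 1 4 5 / 2 1 4 3 5 6 / 5 6 1 2 3 4 / 3 4 6 5 2 1 / 4 5 2 6 1 3).

Yes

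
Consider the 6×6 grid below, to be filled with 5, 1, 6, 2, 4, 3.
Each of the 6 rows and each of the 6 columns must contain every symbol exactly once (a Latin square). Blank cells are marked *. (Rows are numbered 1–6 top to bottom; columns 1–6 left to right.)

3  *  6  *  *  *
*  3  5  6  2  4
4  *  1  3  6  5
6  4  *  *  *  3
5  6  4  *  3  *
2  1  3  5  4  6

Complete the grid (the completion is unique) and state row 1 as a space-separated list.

3 5 6 4 1 2

Row 2, column 1: row 2 has {5, 6, 2, 4, 3} and column 1 has {5, 6, 2, 4, 3}, leaving only 1.
Row 3, column 2: row 3 has {5, 1, 6, 4, 3} and column 2 has {1, 6, 4, 3}, leaving only 2.
Row 1, column 2: row 1 has {6, 3} and column 2 has {1, 6, 2, 4, 3}, leaving only 5.
Row 1, column 5: row 1 has {5, 6, 3} and column 5 has {6, 2, 4, 3}, leaving only 1.
Row 1, column 6: row 1 has {5, 1, 6, 3} and column 6 has {5, 6, 4, 3}, leaving only 2.
Row 1, column 4: row 1 has {5, 1, 6, 2, 3} and column 4 has {5, 6, 3}, leaving only 4.
So row 1 reads: 3 5 6 4 1 2.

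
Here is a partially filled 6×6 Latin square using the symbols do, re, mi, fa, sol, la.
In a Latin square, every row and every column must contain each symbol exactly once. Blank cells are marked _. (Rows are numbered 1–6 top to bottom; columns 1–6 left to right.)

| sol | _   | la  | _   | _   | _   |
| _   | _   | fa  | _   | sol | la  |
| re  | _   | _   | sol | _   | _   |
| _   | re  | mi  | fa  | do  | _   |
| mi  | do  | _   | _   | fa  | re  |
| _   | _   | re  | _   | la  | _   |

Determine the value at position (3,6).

fa

Row 2, column 1: row 2 has {fa, sol, la} and column 1 has {re, mi, sol}, leaving only do.
Row 2, column 2: row 2 has {do, fa, sol, la} and column 2 has {do, re}, leaving only mi.
Row 1, column 2: row 1 has {sol, la} and column 2 has {do, re, mi}, leaving only fa.
Row 2, column 4: row 2 has {do, mi, fa, sol, la} and column 4 has {fa, sol}, leaving only re.
Row 3, column 2: row 3 has {re, sol} and column 2 has {do, re, mi, fa}, leaving only la.
Row 3, column 3: row 3 has {re, sol, la} and column 3 has {re, mi, fa, la}, leaving only do.
Row 3, column 5: row 3 has {do, re, sol, la} and column 5 has {do, fa, sol, la}, leaving only mi.
Row 3 already has {do, re, mi, sol, la} and column 6 already has {re, la}, so row 3, column 6 must be fa.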